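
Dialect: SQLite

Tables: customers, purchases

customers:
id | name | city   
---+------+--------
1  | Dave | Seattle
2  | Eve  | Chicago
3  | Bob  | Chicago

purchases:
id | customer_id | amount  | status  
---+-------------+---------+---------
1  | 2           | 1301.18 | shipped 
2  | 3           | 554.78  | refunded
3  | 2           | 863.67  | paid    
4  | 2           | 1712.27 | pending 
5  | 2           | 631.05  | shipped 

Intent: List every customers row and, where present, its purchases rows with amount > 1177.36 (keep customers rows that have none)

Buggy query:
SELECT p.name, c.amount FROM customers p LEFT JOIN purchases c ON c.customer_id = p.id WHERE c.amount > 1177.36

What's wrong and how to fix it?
Bug: Filtering c.amount in WHERE discards the NULL rows produced by LEFT JOIN, turning it into an inner join

Fix: Move the right-table condition into the ON clause so unmatched parents are kept

Corrected query:
SELECT p.name, c.amount FROM customers p LEFT JOIN purchases c ON c.customer_id = p.id AND c.amount > 1177.36

Result:
name | amount 
-----+--------
Dave | NULL   
Eve  | 1301.18
Eve  | 1712.27
Bob  | NULL   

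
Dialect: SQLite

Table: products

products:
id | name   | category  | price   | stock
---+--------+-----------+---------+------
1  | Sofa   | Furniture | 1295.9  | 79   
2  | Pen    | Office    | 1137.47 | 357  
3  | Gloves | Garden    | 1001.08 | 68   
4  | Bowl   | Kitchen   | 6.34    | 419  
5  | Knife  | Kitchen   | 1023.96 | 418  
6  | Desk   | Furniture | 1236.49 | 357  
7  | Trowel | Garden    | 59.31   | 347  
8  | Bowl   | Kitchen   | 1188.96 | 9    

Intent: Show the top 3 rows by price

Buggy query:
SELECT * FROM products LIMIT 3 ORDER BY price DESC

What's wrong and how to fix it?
Bug: ORDER BY cannot follow LIMIT; LIMIT is the final clause

Fix: Sort with ORDER BY, then apply LIMIT

Corrected query:
SELECT * FROM products ORDER BY price DESC LIMIT 3

Result:
id | name | category  | price   | stock
---+------+-----------+---------+------
1  | Sofa | Furniture | 1295.9  | 79   
6  | Desk | Furniture | 1236.49 | 357  
8  | Bowl | Kitchen   | 1188.96 | 9    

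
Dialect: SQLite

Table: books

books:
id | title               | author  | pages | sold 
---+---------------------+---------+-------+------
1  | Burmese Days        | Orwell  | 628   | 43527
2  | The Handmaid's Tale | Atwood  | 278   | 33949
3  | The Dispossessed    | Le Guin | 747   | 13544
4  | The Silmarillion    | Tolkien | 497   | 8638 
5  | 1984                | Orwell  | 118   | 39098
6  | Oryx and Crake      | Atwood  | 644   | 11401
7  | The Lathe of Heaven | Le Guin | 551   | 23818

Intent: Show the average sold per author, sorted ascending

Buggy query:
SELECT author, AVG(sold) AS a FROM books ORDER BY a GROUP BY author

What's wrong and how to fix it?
Bug: ORDER BY appears before GROUP BY; SQL clause order requires GROUP BY first

Fix: Move ORDER BY to the end, after GROUP BY

Corrected query:
SELECT author, AVG(sold) AS a FROM books GROUP BY author ORDER BY a

Result:
author  | a      
--------+--------
Tolkien | 8638   
Le Guin | 18681  
Atwood  | 22675  
Orwell  | 41312.5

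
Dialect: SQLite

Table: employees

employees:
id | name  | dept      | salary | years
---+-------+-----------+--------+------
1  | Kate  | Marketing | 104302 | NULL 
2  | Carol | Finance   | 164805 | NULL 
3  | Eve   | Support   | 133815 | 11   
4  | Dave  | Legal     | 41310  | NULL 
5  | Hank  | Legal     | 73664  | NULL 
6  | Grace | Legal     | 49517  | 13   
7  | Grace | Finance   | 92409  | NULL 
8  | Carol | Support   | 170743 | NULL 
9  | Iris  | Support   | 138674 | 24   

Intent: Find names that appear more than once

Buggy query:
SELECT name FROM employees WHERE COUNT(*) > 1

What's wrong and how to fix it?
Bug: COUNT(*) is an aggregate and cannot be used in WHERE

Fix: Group first, then use HAVING for the count condition

Corrected query:
SELECT name FROM employees GROUP BY name HAVING COUNT(*) > 1

Result:
name 
-----
Carol
Grace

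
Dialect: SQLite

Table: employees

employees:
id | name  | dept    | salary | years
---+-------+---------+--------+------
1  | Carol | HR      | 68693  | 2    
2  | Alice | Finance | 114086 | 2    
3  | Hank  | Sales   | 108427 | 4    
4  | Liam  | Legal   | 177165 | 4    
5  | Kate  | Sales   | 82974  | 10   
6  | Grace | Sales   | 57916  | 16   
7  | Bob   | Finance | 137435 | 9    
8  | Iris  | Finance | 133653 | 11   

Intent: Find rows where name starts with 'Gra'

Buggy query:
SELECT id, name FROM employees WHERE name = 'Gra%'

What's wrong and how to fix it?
Bug: '=' compares the literal string including the % character; pattern matching needs LIKE

Fix: Use LIKE for wildcard pattern matching

Corrected query:
SELECT id, name FROM employees WHERE name LIKE 'Gra%'

Result:
id | name 
---+------
6  | Grace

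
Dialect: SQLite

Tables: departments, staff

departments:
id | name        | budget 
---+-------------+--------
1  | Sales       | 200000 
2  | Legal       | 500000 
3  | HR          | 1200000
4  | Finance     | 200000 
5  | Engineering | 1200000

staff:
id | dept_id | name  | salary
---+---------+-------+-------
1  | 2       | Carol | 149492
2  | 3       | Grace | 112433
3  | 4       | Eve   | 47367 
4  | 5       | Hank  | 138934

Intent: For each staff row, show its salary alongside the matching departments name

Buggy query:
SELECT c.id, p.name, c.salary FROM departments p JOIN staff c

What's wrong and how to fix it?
Bug: Missing join condition: each staff row is matched to all departments rows instead of just its own

Fix: Add ON c.dept_id = p.id to the JOIN

Corrected query:
SELECT c.id, p.name, c.salary FROM departments p JOIN staff c ON c.dept_id = p.id

Result:
id | name        | salary
---+-------------+-------
1  | Legal       | 149492
2  | HR          | 112433
3  | Finance     | 47367 
4  | Engineering | 138934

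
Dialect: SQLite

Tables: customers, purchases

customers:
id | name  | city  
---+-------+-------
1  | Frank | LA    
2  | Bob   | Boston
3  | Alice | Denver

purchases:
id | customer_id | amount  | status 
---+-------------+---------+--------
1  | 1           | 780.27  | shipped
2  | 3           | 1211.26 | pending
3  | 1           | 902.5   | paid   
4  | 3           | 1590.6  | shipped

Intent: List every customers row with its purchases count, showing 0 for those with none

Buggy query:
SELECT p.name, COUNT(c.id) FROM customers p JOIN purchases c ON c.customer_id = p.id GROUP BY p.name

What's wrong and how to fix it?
Bug: INNER JOIN drops customers rows that have no matching purchases rows

Fix: Use LEFT JOIN so parents without children still appear (COUNT(c.id) gives 0)

Corrected query:
SELECT p.name, COUNT(c.id) FROM customers p LEFT JOIN purchases c ON c.customer_id = p.id GROUP BY p.name

Result:
name  | COUNT(c.id)
------+------------
Alice | 2          
Bob   | 0          
Frank | 2          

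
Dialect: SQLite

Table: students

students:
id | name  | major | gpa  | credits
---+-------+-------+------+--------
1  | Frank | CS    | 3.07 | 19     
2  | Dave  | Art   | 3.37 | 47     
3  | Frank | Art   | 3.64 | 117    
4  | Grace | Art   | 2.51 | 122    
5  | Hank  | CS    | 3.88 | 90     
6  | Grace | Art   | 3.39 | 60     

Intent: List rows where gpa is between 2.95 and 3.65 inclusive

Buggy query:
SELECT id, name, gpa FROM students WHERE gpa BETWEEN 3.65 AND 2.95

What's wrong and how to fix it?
Bug: The bounds are reversed; BETWEEN a AND b requires a <= b to match anything

Fix: Swap the bounds so the smaller value comes first

Corrected query:
SELECT id, name, gpa FROM students WHERE gpa BETWEEN 2.95 AND 3.65

Result:
id | name  | gpa 
---+-------+-----
1  | Frank | 3.07
2  | Dave  | 3.37
3  | Frank | 3.64
6  | Grace | 3.39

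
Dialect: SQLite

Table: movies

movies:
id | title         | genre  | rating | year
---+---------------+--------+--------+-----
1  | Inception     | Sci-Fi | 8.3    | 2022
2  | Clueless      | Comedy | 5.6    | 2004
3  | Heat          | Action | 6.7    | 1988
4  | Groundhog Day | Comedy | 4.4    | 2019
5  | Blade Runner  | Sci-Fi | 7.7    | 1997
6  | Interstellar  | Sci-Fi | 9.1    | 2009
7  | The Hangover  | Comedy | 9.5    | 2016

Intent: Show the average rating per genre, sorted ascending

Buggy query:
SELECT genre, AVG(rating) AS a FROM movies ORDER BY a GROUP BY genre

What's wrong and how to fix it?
Bug: ORDER BY appears before GROUP BY; SQL clause order requires GROUP BY first

Fix: Reorder: SELECT … FROM … GROUP BY … ORDER BY …

Corrected query:
SELECT genre, AVG(rating) AS a FROM movies GROUP BY genre ORDER BY a

Result:
genre  | a       
-------+---------
Comedy | 6.5     
Action | 6.7     
Sci-Fi | 8.366667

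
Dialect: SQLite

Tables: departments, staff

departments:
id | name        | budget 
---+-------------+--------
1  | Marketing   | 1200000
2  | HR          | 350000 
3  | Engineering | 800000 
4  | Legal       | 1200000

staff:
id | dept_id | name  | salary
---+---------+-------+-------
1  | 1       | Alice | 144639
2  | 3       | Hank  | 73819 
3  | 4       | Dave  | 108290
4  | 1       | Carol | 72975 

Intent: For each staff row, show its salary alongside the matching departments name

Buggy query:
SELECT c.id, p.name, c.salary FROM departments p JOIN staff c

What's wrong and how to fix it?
Bug: Missing join condition: each staff row is matched to all departments rows instead of just its own

Fix: Specify the join condition linking the foreign key to the parent id

Corrected query:
SELECT c.id, p.name, c.salary FROM departments p JOIN staff c ON c.dept_id = p.id

Result:
id | name        | salary
---+-------------+-------
1  | Marketing   | 144639
2  | Engineering | 73819 
3  | Legal       | 108290
4  | Marketing   | 72975 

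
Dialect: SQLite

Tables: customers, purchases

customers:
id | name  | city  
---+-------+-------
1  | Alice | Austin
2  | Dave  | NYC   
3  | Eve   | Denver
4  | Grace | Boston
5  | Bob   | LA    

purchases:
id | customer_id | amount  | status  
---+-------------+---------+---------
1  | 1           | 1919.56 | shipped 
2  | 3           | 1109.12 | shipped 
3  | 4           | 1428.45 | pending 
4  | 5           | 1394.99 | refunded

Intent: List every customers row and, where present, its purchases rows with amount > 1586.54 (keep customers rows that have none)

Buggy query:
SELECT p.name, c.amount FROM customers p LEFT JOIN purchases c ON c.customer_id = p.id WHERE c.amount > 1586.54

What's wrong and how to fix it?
Bug: Filtering c.amount in WHERE discards the NULL rows produced by LEFT JOIN, turning it into an inner join

Fix: Move the right-table condition into the ON clause so unmatched parents are kept

Corrected query:
SELECT p.name, c.amount FROM customers p LEFT JOIN purchases c ON c.customer_id = p.id AND c.amount > 1586.54

Result:
name  | amount 
------+--------
Alice | 1919.56
Dave  | NULL   
Eve   | NULL   
Grace | NULL   
Bob   | NULL   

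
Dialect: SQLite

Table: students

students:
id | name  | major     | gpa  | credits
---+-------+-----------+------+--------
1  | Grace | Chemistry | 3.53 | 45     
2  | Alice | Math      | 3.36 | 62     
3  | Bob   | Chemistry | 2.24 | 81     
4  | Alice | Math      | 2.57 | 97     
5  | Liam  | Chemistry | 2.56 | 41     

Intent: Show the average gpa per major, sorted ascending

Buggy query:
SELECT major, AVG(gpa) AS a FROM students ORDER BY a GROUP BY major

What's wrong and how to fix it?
Bug: ORDER BY appears before GROUP BY; SQL clause order requires GROUP BY first

Fix: Move ORDER BY to the end, after GROUP BY

Corrected query:
SELECT major, AVG(gpa) AS a FROM students GROUP BY major ORDER BY a

Result:
major     | a       
----------+---------
Chemistry | 2.776667
Math      | 2.965   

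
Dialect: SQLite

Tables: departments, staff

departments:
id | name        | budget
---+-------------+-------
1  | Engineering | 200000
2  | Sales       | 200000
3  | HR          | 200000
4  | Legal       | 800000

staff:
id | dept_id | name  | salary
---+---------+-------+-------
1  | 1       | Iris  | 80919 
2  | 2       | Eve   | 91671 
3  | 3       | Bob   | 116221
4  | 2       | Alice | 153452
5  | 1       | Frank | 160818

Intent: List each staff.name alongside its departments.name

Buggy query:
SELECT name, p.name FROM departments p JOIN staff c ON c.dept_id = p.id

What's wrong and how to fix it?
Bug: 'name' exists in both joined tables, so the database can't tell which one is meant

Fix: Qualify the column with its table alias (c.name)

Corrected query:
SELECT c.name, p.name FROM departments p JOIN staff c ON c.dept_id = p.id

Result:
name  | name       
------+------------
Iris  | Engineering
Eve   | Sales      
Bob   | HR         
Alice | Sales      
Frank | Engineering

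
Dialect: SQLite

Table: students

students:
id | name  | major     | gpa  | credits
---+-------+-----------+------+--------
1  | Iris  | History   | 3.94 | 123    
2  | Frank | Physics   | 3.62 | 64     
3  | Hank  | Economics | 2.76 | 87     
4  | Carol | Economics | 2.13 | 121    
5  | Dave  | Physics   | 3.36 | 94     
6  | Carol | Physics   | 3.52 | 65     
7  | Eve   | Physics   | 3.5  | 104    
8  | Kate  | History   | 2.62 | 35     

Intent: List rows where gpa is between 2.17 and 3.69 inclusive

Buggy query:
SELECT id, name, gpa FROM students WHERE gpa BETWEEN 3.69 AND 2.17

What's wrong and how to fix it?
Bug: BETWEEN expects the lower bound first; with 3.69 AND 2.17 the range is empty

Fix: Write BETWEEN 2.17 AND 3.69

Corrected query:
SELECT id, name, gpa FROM students WHERE gpa BETWEEN 2.17 AND 3.69

Result:
id | name  | gpa 
---+-------+-----
2  | Frank | 3.62
3  | Hank  | 2.76
5  | Dave  | 3.36
6  | Carol | 3.52
7  | Eve   | 3.5 
8  | Kate  | 2.62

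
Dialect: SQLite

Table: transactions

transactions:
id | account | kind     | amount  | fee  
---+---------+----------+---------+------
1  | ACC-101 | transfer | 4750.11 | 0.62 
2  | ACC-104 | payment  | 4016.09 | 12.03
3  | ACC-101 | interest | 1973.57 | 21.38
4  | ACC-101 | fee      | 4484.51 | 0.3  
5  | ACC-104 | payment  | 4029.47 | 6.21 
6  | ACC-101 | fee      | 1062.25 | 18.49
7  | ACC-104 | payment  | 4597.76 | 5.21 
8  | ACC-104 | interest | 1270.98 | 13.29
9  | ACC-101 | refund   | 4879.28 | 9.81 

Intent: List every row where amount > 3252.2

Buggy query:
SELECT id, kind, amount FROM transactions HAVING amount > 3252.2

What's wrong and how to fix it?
Bug: HAVING filters the output of aggregation, but this query has no GROUP BY and no aggregate functions, so SQLite rejects it (HAVING clause on a non-aggregate query); the condition here is per row

Fix: Use WHERE for row-level filtering

Corrected query:
SELECT id, kind, amount FROM transactions WHERE amount > 3252.2

Result:
id | kind     | amount 
---+----------+--------
1  | transfer | 4750.11
2  | payment  | 4016.09
4  | fee      | 4484.51
5  | payment  | 4029.47
7  | payment  | 4597.76
9  | refund   | 4879.28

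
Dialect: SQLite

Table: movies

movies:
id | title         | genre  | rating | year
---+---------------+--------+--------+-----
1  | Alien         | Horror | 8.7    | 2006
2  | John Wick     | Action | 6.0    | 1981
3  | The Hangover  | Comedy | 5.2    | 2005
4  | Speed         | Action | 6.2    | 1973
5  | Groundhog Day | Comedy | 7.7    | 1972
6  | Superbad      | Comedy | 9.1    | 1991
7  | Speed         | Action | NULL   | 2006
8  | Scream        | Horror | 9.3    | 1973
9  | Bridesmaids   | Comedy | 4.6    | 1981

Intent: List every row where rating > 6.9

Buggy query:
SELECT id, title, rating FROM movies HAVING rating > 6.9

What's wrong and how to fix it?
Bug: This is a non-aggregate query (no GROUP BY, no aggregates), so in SQLite the HAVING clause is invalid here; a row-level condition belongs in WHERE

Fix: Use WHERE for row-level filtering

Corrected query:
SELECT id, title, rating FROM movies WHERE rating > 6.9

Result:
id | title         | rating
---+---------------+-------
1  | Alien         | 8.7   
5  | Groundhog Day | 7.7   
6  | Superbad      | 9.1   
8  | Scream        | 9.3   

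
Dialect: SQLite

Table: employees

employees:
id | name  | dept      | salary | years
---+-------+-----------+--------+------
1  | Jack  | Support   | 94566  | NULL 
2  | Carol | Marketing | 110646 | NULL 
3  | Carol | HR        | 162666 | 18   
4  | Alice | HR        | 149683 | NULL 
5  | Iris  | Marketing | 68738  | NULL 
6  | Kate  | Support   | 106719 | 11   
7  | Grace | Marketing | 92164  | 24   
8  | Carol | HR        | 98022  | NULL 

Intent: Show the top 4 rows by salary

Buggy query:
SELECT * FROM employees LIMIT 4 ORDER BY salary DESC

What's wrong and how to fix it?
Bug: ORDER BY cannot follow LIMIT; LIMIT is the final clause

Fix: Sort with ORDER BY, then apply LIMIT

Corrected query:
SELECT * FROM employees ORDER BY salary DESC LIMIT 4

Result:
id | name  | dept      | salary | years
---+-------+-----------+--------+------
3  | Carol | HR        | 162666 | 18   
4  | Alice | HR        | 149683 | NULL 
2  | Carol | Marketing | 110646 | NULL 
6  | Kate  | Support   | 106719 | 11   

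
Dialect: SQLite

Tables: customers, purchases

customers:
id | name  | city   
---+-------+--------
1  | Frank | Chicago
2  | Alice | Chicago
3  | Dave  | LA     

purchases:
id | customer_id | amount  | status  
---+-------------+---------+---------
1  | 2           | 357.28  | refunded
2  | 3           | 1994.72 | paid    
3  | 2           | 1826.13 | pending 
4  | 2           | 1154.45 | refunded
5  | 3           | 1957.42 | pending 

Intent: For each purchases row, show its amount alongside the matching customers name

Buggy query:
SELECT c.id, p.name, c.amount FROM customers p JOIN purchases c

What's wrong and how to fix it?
Bug: JOIN with no ON clause produces a cartesian product; every purchases row pairs with every customers row

Fix: Add ON c.customer_id = p.id to the JOIN

Corrected query:
SELECT c.id, p.name, c.amount FROM customers p JOIN purchases c ON c.customer_id = p.id

Result:
id | name  | amount 
---+-------+--------
1  | Alice | 357.28 
2  | Dave  | 1994.72
3  | Alice | 1826.13
4  | Alice | 1154.45
5  | Dave  | 1957.42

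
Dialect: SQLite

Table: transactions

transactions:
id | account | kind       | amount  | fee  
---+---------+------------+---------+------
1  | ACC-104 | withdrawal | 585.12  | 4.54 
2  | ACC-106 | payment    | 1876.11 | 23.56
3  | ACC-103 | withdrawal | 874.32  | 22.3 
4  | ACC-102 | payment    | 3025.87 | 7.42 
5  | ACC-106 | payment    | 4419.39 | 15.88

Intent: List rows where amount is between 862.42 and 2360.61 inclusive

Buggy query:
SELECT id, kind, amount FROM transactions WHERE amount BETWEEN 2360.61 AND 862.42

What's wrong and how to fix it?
Bug: The bounds are reversed; BETWEEN a AND b requires a <= b to match anything

Fix: Write BETWEEN 862.42 AND 2360.61

Corrected query:
SELECT id, kind, amount FROM transactions WHERE amount BETWEEN 862.42 AND 2360.61

Result:
id | kind       | amount 
---+------------+--------
2  | payment    | 1876.11
3  | withdrawal | 874.32 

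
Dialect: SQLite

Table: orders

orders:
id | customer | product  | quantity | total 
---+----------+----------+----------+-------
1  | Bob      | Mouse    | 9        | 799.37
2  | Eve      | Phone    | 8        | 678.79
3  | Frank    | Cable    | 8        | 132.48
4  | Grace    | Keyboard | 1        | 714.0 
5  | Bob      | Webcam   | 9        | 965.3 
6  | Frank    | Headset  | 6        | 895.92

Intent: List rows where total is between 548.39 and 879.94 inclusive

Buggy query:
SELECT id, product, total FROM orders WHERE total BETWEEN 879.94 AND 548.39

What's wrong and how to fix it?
Bug: BETWEEN expects the lower bound first; with 879.94 AND 548.39 the range is empty

Fix: Write BETWEEN 548.39 AND 879.94

Corrected query:
SELECT id, product, total FROM orders WHERE total BETWEEN 548.39 AND 879.94

Result:
id | product  | total 
---+----------+-------
1  | Mouse    | 799.37
2  | Phone    | 678.79
4  | Keyboard | 714   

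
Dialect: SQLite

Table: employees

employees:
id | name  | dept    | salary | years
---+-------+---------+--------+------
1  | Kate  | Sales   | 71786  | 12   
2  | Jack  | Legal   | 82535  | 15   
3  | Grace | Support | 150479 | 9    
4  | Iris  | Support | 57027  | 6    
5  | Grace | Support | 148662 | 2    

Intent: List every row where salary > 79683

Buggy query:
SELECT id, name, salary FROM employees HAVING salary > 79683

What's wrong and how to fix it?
Bug: HAVING filters the output of aggregation, but this query has no GROUP BY and no aggregate functions, so SQLite rejects it (HAVING clause on a non-aggregate query); the condition here is per row

Fix: Use WHERE for row-level filtering

Corrected query:
SELECT id, name, salary FROM employees WHERE salary > 79683

Result:
id | name  | salary
---+-------+-------
2  | Jack  | 82535 
3  | Grace | 150479
5  | Grace | 148662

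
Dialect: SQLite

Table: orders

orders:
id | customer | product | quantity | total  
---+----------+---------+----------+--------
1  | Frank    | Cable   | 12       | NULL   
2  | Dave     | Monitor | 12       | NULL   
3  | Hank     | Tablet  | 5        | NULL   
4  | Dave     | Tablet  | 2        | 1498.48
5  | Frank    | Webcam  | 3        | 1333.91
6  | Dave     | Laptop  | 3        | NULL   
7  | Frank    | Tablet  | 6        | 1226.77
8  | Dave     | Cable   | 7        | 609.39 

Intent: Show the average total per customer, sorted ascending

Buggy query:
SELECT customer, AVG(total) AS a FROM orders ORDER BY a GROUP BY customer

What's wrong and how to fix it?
Bug: ORDER BY appears before GROUP BY; SQL clause order requires GROUP BY first

Fix: Move ORDER BY to the end, after GROUP BY

Corrected query:
SELECT customer, AVG(total) AS a FROM orders GROUP BY customer ORDER BY a

Result:
customer | a       
---------+---------
Hank     | NULL    
Dave     | 1053.935
Frank    | 1280.34 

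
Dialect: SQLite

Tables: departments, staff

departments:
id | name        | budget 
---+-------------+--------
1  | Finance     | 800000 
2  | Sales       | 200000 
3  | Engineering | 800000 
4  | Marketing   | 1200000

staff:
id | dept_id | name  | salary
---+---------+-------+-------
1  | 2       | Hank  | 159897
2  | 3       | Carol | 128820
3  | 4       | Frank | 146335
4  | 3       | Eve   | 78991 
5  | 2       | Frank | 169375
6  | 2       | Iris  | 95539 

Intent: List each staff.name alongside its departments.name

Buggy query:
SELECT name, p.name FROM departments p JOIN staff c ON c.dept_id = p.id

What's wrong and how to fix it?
Bug: 'name' exists in both joined tables, so the database can't tell which one is meant

Fix: Qualify the column with its table alias (c.name)

Corrected query:
SELECT c.name, p.name FROM departments p JOIN staff c ON c.dept_id = p.id

Result:
name  | name       
------+------------
Hank  | Sales      
Carol | Engineering
Frank | Marketing  
Eve   | Engineering
Frank | Sales      
Iris  | Sales      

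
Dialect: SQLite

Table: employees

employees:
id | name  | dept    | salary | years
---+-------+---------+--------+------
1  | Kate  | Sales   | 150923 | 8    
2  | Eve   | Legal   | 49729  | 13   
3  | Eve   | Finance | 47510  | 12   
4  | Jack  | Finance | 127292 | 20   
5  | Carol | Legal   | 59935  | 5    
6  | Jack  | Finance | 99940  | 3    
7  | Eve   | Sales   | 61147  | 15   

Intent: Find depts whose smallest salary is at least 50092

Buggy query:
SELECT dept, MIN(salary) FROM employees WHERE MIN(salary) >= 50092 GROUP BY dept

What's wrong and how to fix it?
Bug: Aggregates like MIN are computed per group after WHERE runs

Fix: Replace WHERE with HAVING after the GROUP BY

Corrected query:
SELECT dept, MIN(salary) FROM employees GROUP BY dept HAVING MIN(salary) >= 50092

Result:
dept  | MIN(salary)
------+------------
Sales | 61147      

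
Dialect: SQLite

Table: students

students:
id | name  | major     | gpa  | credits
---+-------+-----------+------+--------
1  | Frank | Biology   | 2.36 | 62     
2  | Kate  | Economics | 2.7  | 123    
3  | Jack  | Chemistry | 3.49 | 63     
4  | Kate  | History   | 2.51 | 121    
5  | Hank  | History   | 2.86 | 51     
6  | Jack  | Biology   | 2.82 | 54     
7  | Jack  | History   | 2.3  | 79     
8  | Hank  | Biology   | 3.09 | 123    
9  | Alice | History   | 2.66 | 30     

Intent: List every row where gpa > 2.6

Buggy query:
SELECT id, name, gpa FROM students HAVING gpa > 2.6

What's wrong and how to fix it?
Bug: HAVING filters the output of aggregation, but this query has no GROUP BY and no aggregate functions, so SQLite rejects it (HAVING clause on a non-aggregate query); the condition here is per row

Fix: Replace HAVING with WHERE since the condition applies to individual rows

Corrected query:
SELECT id, name, gpa FROM students WHERE gpa > 2.6

Result:
id | name  | gpa 
---+-------+-----
2  | Kate  | 2.7 
3  | Jack  | 3.49
5  | Hank  | 2.86
6  | Jack  | 2.82
8  | Hank  | 3.09
9  | Alice | 2.66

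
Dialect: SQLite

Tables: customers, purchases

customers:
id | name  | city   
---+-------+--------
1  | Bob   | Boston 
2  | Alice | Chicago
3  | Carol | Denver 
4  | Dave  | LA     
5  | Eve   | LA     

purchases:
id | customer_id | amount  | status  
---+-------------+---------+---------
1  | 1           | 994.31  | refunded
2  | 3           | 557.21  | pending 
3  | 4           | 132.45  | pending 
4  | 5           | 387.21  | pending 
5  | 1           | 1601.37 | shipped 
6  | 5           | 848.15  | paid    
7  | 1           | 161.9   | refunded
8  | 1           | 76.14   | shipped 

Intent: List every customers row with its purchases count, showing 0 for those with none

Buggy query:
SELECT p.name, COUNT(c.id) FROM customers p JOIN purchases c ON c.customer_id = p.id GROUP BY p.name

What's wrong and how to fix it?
Bug: INNER JOIN drops customers rows that have no matching purchases rows

Fix: Switch to LEFT JOIN to retain unmatched parent rows

Corrected query:
SELECT p.name, COUNT(c.id) FROM customers p LEFT JOIN purchases c ON c.customer_id = p.id GROUP BY p.name

Result:
name  | COUNT(c.id)
------+------------
Alice | 0          
Bob   | 4          
Carol | 1          
Dave  | 1          
Eve   | 2          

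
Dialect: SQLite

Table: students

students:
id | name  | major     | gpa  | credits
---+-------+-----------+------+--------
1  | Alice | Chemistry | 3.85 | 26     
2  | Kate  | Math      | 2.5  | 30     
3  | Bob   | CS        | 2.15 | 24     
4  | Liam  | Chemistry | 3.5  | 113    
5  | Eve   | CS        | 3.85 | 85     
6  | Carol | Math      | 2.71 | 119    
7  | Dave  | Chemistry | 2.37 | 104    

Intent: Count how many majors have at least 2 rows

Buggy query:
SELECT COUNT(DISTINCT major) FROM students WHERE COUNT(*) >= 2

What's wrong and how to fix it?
Bug: COUNT(*) cannot appear in WHERE; the per-group count doesn't exist yet

Fix: Group first with HAVING COUNT(*) >= 2, then COUNT the resulting groups

Corrected query:
SELECT COUNT(*) FROM (SELECT major FROM students GROUP BY major HAVING COUNT(*) >= 2)

Result:
COUNT(*)
--------
3       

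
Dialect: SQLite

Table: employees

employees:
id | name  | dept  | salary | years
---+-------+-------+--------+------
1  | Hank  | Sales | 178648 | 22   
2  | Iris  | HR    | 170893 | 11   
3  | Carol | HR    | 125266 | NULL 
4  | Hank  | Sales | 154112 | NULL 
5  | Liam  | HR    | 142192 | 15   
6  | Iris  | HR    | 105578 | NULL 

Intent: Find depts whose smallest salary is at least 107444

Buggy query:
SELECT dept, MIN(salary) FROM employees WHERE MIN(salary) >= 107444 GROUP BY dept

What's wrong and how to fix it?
Bug: MIN() in WHERE is a misuse of aggregate

Fix: Replace WHERE with HAVING after the GROUP BY

Corrected query:
SELECT dept, MIN(salary) FROM employees GROUP BY dept HAVING MIN(salary) >= 107444

Result:
dept  | MIN(salary)
------+------------
Sales | 154112     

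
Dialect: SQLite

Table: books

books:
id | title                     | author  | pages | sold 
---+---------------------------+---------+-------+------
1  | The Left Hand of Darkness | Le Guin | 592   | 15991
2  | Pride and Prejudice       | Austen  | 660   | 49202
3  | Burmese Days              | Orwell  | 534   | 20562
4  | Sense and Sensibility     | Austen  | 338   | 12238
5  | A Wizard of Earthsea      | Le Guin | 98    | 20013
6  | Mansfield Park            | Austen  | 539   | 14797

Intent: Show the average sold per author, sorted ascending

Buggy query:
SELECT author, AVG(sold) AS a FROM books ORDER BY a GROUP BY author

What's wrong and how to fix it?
Bug: GROUP BY must precede ORDER BY

Fix: Move ORDER BY to the end, after GROUP BY

Corrected query:
SELECT author, AVG(sold) AS a FROM books GROUP BY author ORDER BY a

Result:
author  | a           
--------+-------------
Le Guin | 18002       
Orwell  | 20562       
Austen  | 25412.333333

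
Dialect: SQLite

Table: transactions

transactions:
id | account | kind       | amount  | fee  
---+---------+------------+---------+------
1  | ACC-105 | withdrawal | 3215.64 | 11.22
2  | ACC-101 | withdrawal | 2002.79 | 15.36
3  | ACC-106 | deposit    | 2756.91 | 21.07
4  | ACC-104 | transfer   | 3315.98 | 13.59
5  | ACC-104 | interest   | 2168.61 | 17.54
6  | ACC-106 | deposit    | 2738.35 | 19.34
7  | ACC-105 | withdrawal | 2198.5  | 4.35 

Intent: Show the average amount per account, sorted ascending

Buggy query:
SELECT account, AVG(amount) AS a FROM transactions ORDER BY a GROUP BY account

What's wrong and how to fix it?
Bug: ORDER BY appears before GROUP BY; SQL clause order requires GROUP BY first

Fix: Move ORDER BY to the end, after GROUP BY

Corrected query:
SELECT account, AVG(amount) AS a FROM transactions GROUP BY account ORDER BY a

Result:
account | a       
--------+---------
ACC-101 | 2002.79 
ACC-105 | 2707.07 
ACC-104 | 2742.295
ACC-106 | 2747.63 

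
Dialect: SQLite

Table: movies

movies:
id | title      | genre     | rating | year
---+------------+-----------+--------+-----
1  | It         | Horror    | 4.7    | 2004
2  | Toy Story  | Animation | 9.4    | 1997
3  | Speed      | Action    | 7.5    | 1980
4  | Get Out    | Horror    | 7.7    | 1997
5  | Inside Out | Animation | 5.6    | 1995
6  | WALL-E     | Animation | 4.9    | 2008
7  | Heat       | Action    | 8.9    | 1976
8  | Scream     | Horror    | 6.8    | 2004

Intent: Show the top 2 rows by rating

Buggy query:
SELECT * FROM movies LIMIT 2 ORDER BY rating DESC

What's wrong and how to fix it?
Bug: LIMIT must come after ORDER BY

Fix: Swap the clauses: ORDER BY first, then LIMIT

Corrected query:
SELECT * FROM movies ORDER BY rating DESC LIMIT 2

Result:
id | title     | genre     | rating | year
---+-----------+-----------+--------+-----
2  | Toy Story | Animation | 9.4    | 1997
7  | Heat      | Action    | 8.9    | 1976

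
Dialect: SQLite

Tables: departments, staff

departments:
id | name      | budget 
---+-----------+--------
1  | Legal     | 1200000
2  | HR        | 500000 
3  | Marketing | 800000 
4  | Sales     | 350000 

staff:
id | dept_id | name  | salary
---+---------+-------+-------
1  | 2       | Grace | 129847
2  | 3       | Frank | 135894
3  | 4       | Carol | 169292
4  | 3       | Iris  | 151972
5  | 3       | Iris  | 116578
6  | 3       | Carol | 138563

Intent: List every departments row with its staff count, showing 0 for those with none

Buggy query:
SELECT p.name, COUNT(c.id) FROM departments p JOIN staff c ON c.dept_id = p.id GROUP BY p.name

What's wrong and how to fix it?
Bug: An inner join excludes parents with zero children

Fix: Use LEFT JOIN so parents without children still appear (COUNT(c.id) gives 0)

Corrected query:
SELECT p.name, COUNT(c.id) FROM departments p LEFT JOIN staff c ON c.dept_id = p.id GROUP BY p.name

Result:
name      | COUNT(c.id)
----------+------------
HR        | 1          
Legal     | 0          
Marketing | 4          
Sales     | 1          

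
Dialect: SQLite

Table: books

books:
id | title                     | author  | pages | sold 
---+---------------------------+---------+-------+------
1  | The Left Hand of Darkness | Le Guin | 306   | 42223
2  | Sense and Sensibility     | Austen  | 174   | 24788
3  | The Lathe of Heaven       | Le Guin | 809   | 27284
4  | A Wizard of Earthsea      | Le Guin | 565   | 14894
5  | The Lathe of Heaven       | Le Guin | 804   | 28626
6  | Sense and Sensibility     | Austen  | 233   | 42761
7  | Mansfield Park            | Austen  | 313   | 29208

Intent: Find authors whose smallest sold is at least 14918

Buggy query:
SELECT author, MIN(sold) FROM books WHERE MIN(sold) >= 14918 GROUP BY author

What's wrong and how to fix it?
Bug: MIN() in WHERE is a misuse of aggregate

Fix: Use HAVING for the per-group MIN condition

Corrected query:
SELECT author, MIN(sold) FROM books GROUP BY author HAVING MIN(sold) >= 14918

Result:
author | MIN(sold)
-------+----------
Austen | 24788    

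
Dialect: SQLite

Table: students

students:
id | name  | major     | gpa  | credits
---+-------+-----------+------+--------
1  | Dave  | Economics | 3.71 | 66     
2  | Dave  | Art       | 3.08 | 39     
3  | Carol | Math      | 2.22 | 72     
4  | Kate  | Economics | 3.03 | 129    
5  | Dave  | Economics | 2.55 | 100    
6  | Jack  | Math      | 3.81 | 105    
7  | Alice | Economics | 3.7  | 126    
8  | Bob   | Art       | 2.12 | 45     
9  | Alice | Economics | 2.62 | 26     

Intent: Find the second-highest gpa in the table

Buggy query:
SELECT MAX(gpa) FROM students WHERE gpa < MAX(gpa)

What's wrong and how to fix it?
Bug: The inner MAX is an aggregate inside WHERE, which is not allowed

Fix: Compute the overall MAX in a subquery, then take MAX of rows below it

Corrected query:
SELECT MAX(gpa) FROM students WHERE gpa < (SELECT MAX(gpa) FROM students)

Result:
MAX(gpa)
--------
3.71    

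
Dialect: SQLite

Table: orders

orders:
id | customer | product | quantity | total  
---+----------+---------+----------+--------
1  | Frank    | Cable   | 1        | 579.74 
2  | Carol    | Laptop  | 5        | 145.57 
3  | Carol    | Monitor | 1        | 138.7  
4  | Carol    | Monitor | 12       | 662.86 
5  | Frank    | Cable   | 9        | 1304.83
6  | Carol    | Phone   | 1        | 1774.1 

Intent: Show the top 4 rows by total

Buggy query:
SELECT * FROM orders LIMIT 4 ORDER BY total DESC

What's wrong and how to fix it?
Bug: LIMIT must come after ORDER BY

Fix: Sort with ORDER BY, then apply LIMIT

Corrected query:
SELECT * FROM orders ORDER BY total DESC LIMIT 4

Result:
id | customer | product | quantity | total  
---+----------+---------+----------+--------
6  | Carol    | Phone   | 1        | 1774.1 
5  | Frank    | Cable   | 9        | 1304.83
4  | Carol    | Monitor | 12       | 662.86 
1  | Frank    | Cable   | 1        | 579.74 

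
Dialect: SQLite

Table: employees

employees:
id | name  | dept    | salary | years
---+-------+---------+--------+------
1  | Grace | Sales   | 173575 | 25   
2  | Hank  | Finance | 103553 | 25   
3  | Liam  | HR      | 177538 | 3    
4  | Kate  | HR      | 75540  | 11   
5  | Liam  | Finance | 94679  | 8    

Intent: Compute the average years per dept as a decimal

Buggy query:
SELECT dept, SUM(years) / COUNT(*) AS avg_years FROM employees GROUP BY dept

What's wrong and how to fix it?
Bug: Both operands are integers, so '/' performs integer division and truncates

Fix: Multiply by 1.0 (or CAST to REAL) to force floating-point division

Corrected query:
SELECT dept, SUM(years) * 1.0 / COUNT(*) AS avg_years FROM employees GROUP BY dept

Result:
dept    | avg_years
--------+----------
Finance | 16.5     
HR      | 7        
Sales   | 25       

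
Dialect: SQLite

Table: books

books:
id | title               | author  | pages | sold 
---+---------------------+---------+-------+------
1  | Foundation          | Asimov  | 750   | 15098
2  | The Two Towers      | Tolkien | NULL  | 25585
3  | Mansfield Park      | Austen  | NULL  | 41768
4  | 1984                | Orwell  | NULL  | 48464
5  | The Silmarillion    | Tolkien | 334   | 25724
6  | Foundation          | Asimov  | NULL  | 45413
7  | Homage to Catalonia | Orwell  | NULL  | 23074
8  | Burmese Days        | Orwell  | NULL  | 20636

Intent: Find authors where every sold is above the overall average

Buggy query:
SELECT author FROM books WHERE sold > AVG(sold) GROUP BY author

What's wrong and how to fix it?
Bug: AVG() is an aggregate; it can't sit directly in WHERE

Fix: Use a subquery for AVG and a HAVING MIN(...) filter so the condition holds for every row in the group

Corrected query:
SELECT author FROM books GROUP BY author HAVING MIN(sold) > (SELECT AVG(sold) FROM books)

Result:
author
------
Austen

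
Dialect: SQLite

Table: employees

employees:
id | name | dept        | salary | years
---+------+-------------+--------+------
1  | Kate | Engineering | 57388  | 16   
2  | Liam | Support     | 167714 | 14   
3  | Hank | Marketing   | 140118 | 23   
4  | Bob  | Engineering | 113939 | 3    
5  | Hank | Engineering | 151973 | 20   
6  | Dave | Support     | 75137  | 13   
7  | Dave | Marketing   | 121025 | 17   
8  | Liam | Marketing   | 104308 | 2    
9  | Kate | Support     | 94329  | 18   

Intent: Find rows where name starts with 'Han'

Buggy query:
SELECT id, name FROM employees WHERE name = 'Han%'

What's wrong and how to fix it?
Bug: Wildcards only work with LIKE; '=' treats '%' as a literal character

Fix: Replace '=' with LIKE so 'Han%' is treated as a pattern

Corrected query:
SELECT id, name FROM employees WHERE name LIKE 'Han%'

Result:
id | name
---+-----
3  | Hank
5  | Hank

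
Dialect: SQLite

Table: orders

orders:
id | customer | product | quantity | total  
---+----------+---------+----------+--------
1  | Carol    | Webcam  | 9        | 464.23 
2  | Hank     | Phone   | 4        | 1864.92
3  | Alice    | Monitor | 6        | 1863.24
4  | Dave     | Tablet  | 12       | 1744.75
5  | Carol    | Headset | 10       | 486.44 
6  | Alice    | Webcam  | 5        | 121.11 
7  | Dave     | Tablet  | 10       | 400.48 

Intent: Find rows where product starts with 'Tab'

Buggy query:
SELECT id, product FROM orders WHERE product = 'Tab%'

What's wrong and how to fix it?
Bug: '=' compares the literal string including the % character; pattern matching needs LIKE

Fix: Replace '=' with LIKE so 'Tab%' is treated as a pattern

Corrected query:
SELECT id, product FROM orders WHERE product LIKE 'Tab%'

Result:
id | product
---+--------
4  | Tablet 
7  | Tablet 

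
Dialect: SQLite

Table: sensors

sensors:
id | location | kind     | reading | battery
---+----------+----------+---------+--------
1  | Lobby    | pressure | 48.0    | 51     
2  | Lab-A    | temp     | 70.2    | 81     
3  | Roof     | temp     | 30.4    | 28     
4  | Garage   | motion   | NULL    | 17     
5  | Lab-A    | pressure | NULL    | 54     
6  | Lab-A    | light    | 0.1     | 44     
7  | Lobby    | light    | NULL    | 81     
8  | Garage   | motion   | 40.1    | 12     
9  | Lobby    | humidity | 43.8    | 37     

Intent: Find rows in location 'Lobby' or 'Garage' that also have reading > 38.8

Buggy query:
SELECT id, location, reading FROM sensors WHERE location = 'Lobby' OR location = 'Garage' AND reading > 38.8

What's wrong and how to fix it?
Bug: AND binds tighter than OR, so this parses as location = 'Lobby' OR (location = 'Garage' AND reading > 38.8)

Fix: Add parentheses around the OR so the AND applies to both alternatives

Corrected query:
SELECT id, location, reading FROM sensors WHERE (location = 'Lobby' OR location = 'Garage') AND reading > 38.8

Result:
id | location | reading
---+----------+--------
1  | Lobby    | 48     
8  | Garage   | 40.1   
9  | Lobby    | 43.8   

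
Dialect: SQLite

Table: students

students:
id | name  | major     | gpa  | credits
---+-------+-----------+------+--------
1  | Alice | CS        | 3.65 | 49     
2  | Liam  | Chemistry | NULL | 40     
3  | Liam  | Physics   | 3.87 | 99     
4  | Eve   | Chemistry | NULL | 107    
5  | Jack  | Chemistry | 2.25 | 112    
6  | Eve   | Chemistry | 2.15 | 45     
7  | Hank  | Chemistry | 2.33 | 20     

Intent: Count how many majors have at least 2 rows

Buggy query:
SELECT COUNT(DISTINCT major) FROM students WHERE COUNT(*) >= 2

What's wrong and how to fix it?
Bug: WHERE filters individual rows, not groups, so a group-level COUNT is invalid there

Fix: Group first with HAVING COUNT(*) >= 2, then COUNT the resulting groups

Corrected query:
SELECT COUNT(*) FROM (SELECT major FROM students GROUP BY major HAVING COUNT(*) >= 2)

Result:
COUNT(*)
--------
1       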